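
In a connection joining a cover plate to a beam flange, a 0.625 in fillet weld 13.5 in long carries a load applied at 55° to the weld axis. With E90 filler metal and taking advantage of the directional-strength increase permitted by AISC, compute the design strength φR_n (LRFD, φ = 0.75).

E90XX → F_EXX = 90 ksi.
t_e = 0.707 × 0.625 = 0.4419 in; A_we = 0.4419 × 13.5 = 5.965 in².
Directional factor: 1.0 + 0.5 sin^1.5(55°) = 1.371.
F_nw = 0.6 × 90 × 1.371 = 74.02 ksi.
φR_n = 0.75 × 74.02 × 5.965 = 331.2 kips.

φR_n ≈ 331 kips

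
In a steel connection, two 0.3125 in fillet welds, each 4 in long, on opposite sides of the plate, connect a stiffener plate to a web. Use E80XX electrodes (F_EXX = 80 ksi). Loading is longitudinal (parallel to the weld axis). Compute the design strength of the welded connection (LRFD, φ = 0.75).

Effective throat t_e = 0.707 × 0.3125 = 0.2209 in.
Total length L = 8 in; A_we = 0.2209 × 8 = 1.767 in².
F_nw = 0.6 F_EXX = 0.6 × 80 = 48 ksi.
φR_n = 0.75 × 48 × 1.767 = 63.63 kips.

φR_n ≈ 63.6 kips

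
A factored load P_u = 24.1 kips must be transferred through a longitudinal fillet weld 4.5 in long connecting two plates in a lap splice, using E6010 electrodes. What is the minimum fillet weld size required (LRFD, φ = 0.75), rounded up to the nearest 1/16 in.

w = 5/16 in

E60XX → F_EXX = 60 ksi.
Total weld length L = 4.5 in.
Required throat t_e = P_u / (φ × 0.6 F_EXX × L) = 24.1 / (0.75 × 0.6 × 60 × 4.5) = 0.1984 in.
Required leg w = t_e / 0.707 = 0.2806 in → use 5/16 in.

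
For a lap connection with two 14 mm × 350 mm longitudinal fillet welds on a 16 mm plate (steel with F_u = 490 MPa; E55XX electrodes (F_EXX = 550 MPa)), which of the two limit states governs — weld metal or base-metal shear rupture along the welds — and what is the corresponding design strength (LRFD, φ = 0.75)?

t_e = 0.707 × 14 = 9.898 mm; L = 700 mm.
Weld metal: φR_n = 0.75 × 0.6 × 550 × 9.898 × 700 × 10⁻³ = 1715 kN.
Base metal (shear rupture): φR_n = 0.75 × 0.6 × 490 × 16 × 700 × 10⁻³ = 2470 kN.
Governing: weld metal.

φR_n ≈ 1710 kN (weld metal governs)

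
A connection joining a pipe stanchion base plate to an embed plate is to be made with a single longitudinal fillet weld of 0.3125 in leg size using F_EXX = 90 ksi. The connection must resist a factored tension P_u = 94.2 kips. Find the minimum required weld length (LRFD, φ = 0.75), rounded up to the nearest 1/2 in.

L = 11 in

Throat t_e = 0.707 × 0.3125 = 0.2209 in.
φr_n = 0.75 × 0.6 × 90 × 0.2209 = 8.948 kips/in.
L_req = P_u / φr_n = 94.2 / 8.948 = 10.53 in total.
Round up → use L = 11 in.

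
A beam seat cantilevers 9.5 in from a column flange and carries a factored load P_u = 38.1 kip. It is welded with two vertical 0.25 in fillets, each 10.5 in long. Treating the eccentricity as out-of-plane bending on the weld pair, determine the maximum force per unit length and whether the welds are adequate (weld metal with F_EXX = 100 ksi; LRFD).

L_w = 2 × 10.5 = 21 in; section modulus (unit throat) S = 2 × L²/6 = 36.75 in².
Direct shear f_v = P/L_w = 38.1/21 = 1.814 kip/in.
Moment M = P × e = 38.1 × 9.5 = 361.95 kip·in; bending f_b = M/S = 9.849 kip/in.
f_max = √(f_v² + f_b²) = √(1.814² + 9.849²) = 10.01 kip/in.
φr_n = 0.75 × 0.6 × 100 × (0.707 × 0.25) = 7.954 kip/in → NOT adequate.

f_max ≈ 10 kip/in; NOT adequate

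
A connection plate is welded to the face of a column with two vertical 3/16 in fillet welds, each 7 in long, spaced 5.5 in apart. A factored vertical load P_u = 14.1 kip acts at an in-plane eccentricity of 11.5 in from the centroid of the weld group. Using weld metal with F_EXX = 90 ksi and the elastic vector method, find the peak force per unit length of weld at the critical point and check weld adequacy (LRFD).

f_max ≈ 5.11 kip/in; adequate

Total weld length L_w = 14 in. Treat welds as unit-width lines.
Polar moment about centroid: J = 2[d³/12 + d(b/2)²] = 2[7³/12 + 7×2.75²] = 163 in³.
Direct shear f_v = P/L_w = 14.1 / 14 = 1.007 kip/in (vertical).
Torsion M = P·e = 14.1 × 11.5 = 162.15 kip·in.
Critical point at (x, y) = (2.75, 3.5) from centroid. f_tx = M·y/J = 3.481 kip/in; f_ty = M·x/J = 2.735 kip/in.
Resultant f_max = √[f_tx² + (f_v + f_ty)²] = √[3.481² + (1.007 + 2.735)²] = 5.111 kip/in.
Capacity per unit length: φr_n = 0.75 × 0.6 × 90 × (0.707 × 0.1875) = 5.369 kip/in.
5.111 ≤ 5.369 → adequate.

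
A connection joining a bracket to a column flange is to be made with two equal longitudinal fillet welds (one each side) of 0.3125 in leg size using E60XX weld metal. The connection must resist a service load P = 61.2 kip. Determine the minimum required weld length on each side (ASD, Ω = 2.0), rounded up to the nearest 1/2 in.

L = 8 in on each side

E60XX → F_EXX = 60 ksi.
Throat t_e = 0.707 × 0.3125 = 0.2209 in.
r_n/Ω = (0.6 × 60 × 0.2209) / 2.0 = 3.977 kip/in.
L_req = P / (r_n/Ω) = 61.2 / 3.977 = 15.39 in total.
Per side: 15.39 / 2 = 7.694 in.
Round up → use L = 8 in on each side.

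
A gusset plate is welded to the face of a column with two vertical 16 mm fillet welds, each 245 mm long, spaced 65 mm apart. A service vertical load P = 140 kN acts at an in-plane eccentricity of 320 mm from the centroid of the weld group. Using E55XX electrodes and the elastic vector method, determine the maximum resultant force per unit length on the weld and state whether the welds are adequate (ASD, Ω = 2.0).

f_max ≈ 2010 N/mm; NOT adequate

E55XX → F_EXX = 550 MPa.
Total weld length L_w = 490 mm. Treat welds as unit-width lines.
Polar moment about centroid: J = 2[d³/12 + d(b/2)²] = 2[245³/12 + 245×32.5²] = 2969000 mm³.
Direct shear f_v = P/L_w = 140×10³ / 490 = 285.7 N/mm (vertical).
Torsion M = P·e = 140×10³ × 320 = 44800000 N·mm.
Critical point at (x, y) = (32.5, 122.5) from centroid. f_tx = M·y/J = 1849 N/mm; f_ty = M·x/J = 490.5 N/mm.
Resultant f_max = √[f_tx² + (f_v + f_ty)²] = √[1849² + (285.7 + 490.5)²] = 2005 N/mm.
Capacity per unit length: r_n/Ω = (1/2.0) × 0.6 × 550 × (0.707 × 16) = 1866 N/mm.
2005 > 1866 → NOT adequate.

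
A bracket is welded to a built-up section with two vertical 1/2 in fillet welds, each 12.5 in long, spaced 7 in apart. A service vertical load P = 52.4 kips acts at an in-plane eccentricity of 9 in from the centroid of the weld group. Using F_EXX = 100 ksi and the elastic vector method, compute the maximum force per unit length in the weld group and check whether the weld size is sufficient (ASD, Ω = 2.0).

Total weld length L_w = 25 in. Treat welds as unit-width lines.
Polar moment about centroid: J = 2[d³/12 + d(b/2)²] = 2[12.5³/12 + 12.5×3.5²] = 631.8 in³.
Direct shear f_v = P/L_w = 52.4 / 25 = 2.096 kip/in (vertical).
Torsion M = P·e = 52.4 × 9 = 471.6 kip·in.
Critical point at (x, y) = (3.5, 6.25) from centroid. f_tx = M·y/J = 4.665 kip/in; f_ty = M·x/J = 2.613 kip/in.
Resultant f_max = √[f_tx² + (f_v + f_ty)²] = √[4.665² + (2.096 + 2.613)²] = 6.629 kip/in.
Capacity per unit length: r_n/Ω = (1/2.0) × 0.6 × 100 × (0.707 × 0.5) = 10.6 kip/in.
6.629 ≤ 10.6 → adequate.

f_max ≈ 6.63 kip/in; adequate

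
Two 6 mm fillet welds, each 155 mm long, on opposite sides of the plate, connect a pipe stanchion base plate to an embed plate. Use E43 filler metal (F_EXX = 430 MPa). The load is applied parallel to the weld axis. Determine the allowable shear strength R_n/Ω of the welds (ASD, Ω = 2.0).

Effective throat t_e = 0.707 × 6 = 4.242 mm.
Total length L = 310 mm; A_we = 4.242 × 310 = 1315 mm².
F_nw = 0.6 F_EXX = 0.6 × 430 = 258 MPa.
R_n = 258 × 1315 × 10⁻³ = 339.3 kN; R_n/Ω = 339.3/2.0 = 169.6 kN.

R_n/Ω ≈ 170 kN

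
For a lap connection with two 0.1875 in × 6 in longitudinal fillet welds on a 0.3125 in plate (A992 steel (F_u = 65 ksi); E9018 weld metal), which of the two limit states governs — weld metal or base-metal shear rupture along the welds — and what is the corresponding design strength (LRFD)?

φR_n ≈ 64.4 kip (weld metal governs)

E90XX → F_EXX = 90 ksi.
t_e = 0.707 × 0.1875 = 0.1326 in; L = 12 in.
Weld metal: φR_n = 0.75 × 0.6 × 90 × 0.1326 × 12 = 64.43 kip.
Base metal (shear rupture): φR_n = 0.75 × 0.6 × 65 × 0.3125 × 12 = 109.7 kip.
Governing: weld metal.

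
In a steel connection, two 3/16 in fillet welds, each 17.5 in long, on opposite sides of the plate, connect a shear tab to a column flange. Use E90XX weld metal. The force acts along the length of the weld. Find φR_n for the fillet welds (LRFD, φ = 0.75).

φR_n ≈ 188 kips

E90XX → F_EXX = 90 ksi.
Effective throat t_e = 0.707 × 0.1875 = 0.1326 in.
Total length L = 35 in; A_we = 0.1326 × 35 = 4.64 in².
F_nw = 0.6 F_EXX = 0.6 × 90 = 54 ksi.
φR_n = 0.75 × 54 × 4.64 = 187.9 kips.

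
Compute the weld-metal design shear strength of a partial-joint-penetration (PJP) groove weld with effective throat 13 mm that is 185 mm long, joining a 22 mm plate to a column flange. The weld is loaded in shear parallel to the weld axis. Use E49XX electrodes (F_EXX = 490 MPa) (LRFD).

φR_n ≈ 530 kN

Effective throat (given) t_e = 13 mm.
A_we = 13 × 185 = 2405 mm².
F_nw = 0.6 F_EXX = 294 MPa.
φR_n = 0.75 × 294 × 2405 × 10⁻³ = 530.3 kN.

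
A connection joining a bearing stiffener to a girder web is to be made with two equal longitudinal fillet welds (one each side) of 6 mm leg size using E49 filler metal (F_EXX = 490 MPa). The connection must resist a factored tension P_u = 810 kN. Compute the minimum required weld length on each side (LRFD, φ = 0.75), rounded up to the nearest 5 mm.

Throat t_e = 0.707 × 6 = 4.242 mm.
φr_n = 0.75 × 0.6 × 490 × 4.242 × 10⁻³ = 0.9354 kN/mm.
L_req = P_u / φr_n = 810 / 0.9354 = 866 mm total.
Per side: 866 / 2 = 433 mm.
Round up → use L = 435 mm on each side.

L = 435 mm on each side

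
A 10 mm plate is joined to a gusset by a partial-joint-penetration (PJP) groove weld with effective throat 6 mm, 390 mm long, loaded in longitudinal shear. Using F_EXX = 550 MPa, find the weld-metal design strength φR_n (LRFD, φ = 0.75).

φR_n ≈ 579 kN

Effective throat (given) t_e = 6 mm.
A_we = 6 × 390 = 2340 mm².
F_nw = 0.6 F_EXX = 330 MPa.
φR_n = 0.75 × 330 × 2340 × 10⁻³ = 579.2 kN.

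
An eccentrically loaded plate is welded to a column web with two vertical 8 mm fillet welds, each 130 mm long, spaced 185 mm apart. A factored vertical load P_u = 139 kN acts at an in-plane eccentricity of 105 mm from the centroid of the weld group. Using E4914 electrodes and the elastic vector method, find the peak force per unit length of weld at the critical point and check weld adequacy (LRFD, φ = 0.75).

f_max ≈ 1120 N/mm; adequate

E49XX → F_EXX = 490 MPa.
Total weld length L_w = 260 mm. Treat welds as unit-width lines.
Polar moment about centroid: J = 2[d³/12 + d(b/2)²] = 2[130³/12 + 130×92.5²] = 2591000 mm³.
Direct shear f_v = P/L_w = 139×10³ / 260 = 534.6 N/mm (vertical).
Torsion M = P·e = 139×10³ × 105 = 14595000 N·mm.
Critical point at (x, y) = (92.5, 65) from centroid. f_tx = M·y/J = 366.2 N/mm; f_ty = M·x/J = 521.1 N/mm.
Resultant f_max = √[f_tx² + (f_v + f_ty)²] = √[366.2² + (534.6 + 521.1)²] = 1117 N/mm.
Capacity per unit length: φr_n = 0.75 × 0.6 × 490 × (0.707 × 8) = 1247 N/mm.
1117 ≤ 1247 → adequate.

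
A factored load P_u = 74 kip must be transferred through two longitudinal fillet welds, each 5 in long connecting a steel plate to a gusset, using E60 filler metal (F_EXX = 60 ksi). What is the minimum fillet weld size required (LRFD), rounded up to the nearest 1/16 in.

w = 7/16 in

Total weld length L = 10 in.
Required throat t_e = P_u / (φ × 0.6 F_EXX × L) = 74 / (0.75 × 0.6 × 60 × 10) = 0.2741 in.
Required leg w = t_e / 0.707 = 0.3877 in → use 7/16 in.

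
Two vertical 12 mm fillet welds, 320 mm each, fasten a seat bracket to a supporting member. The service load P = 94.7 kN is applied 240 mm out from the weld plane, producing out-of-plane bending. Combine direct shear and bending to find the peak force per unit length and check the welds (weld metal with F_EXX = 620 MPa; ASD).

L_w = 2 × 320 = 640 mm; section modulus (unit throat) S = 2 × L²/6 = 34130 mm².
Direct shear f_v = P/L_w = 94.7×10³/640 = 148 N/mm.
Moment M = P × e = 94.7×10³ × 240 = 22728000 N·mm; bending f_b = M/S = 665.9 N/mm.
f_max = √(f_v² + f_b²) = √(148² + 665.9²) = 682.1 N/mm.
r_n/Ω = (1/2.0) × 0.6 × 620 × (0.707 × 12) = 1578 N/mm → adequate.

f_max ≈ 682 N/mm; adequate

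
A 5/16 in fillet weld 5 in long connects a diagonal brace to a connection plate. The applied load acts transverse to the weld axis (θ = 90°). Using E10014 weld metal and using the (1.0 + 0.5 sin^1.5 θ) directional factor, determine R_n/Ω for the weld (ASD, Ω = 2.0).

E100XX → F_EXX = 100 ksi.
t_e = 0.707 × 0.3125 = 0.2209 in; A_we = 0.2209 × 5 = 1.105 in².
Directional factor: 1.0 + 0.5 sin^1.5(90°) = 1.5.
F_nw = 0.6 × 100 × 1.5 = 90 ksi.
R_n/Ω = (90 × 1.105) / 2.0 = 49.71 kip.

R_n/Ω ≈ 49.7 kip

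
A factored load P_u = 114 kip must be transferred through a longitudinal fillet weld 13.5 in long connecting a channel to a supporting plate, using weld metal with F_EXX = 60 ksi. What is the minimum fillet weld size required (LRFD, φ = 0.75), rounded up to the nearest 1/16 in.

w = 1/2 in

Total weld length L = 13.5 in.
Required throat t_e = P_u / (φ × 0.6 F_EXX × L) = 114 / (0.75 × 0.6 × 60 × 13.5) = 0.3128 in.
Required leg w = t_e / 0.707 = 0.4424 in → use 1/2 in.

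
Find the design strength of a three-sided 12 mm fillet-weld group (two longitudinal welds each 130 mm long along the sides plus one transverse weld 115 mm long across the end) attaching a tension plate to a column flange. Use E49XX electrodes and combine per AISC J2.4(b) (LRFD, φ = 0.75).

E49XX → F_EXX = 490 MPa.
t_e = 0.707 × 12 = 8.484 mm.
R_nwl = 0.6 × 490 × 8.484 × 260 × 10⁻³ = 648.5 kN (longitudinal, 2 welds).
R_nwt = 0.6 × 490 × 8.484 × 115 × 10⁻³ = 286.8 kN (transverse, base value).
(i) R_nwl + R_nwt = 935.4 kN; (ii) 0.85 R_nwl + 1.5 R_nwt = 981.5 kN.
R_n = max = 981.5 kN [governs: (ii)]; φR_n = 736.1 kN.

φR_n ≈ 736 kN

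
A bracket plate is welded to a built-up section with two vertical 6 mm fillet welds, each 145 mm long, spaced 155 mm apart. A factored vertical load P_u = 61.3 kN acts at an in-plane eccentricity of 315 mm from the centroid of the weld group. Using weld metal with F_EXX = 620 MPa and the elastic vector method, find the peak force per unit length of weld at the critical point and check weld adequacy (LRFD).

Total weld length L_w = 290 mm. Treat welds as unit-width lines.
Polar moment about centroid: J = 2[d³/12 + d(b/2)²] = 2[145³/12 + 145×77.5²] = 2250000 mm³.
Direct shear f_v = P/L_w = 61.3×10³ / 290 = 211.4 N/mm (vertical).
Torsion M = P·e = 61.3×10³ × 315 = 19310000 N·mm.
Critical point at (x, y) = (77.5, 72.5) from centroid. f_tx = M·y/J = 622.2 N/mm; f_ty = M·x/J = 665.1 N/mm.
Resultant f_max = √[f_tx² + (f_v + f_ty)²] = √[622.2² + (211.4 + 665.1)²] = 1075 N/mm.
Capacity per unit length: φr_n = 0.75 × 0.6 × 620 × (0.707 × 6) = 1184 N/mm.
1075 ≤ 1184 → adequate.

f_max ≈ 1070 N/mm; adequate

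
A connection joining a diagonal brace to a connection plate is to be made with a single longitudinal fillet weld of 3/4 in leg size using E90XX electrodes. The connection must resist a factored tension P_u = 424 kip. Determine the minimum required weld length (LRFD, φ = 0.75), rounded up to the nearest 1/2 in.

E90XX → F_EXX = 90 ksi.
Throat t_e = 0.707 × 0.75 = 0.5302 in.
φr_n = 0.75 × 0.6 × 90 × 0.5302 = 21.48 kip/in.
L_req = P_u / φr_n = 424 / 21.48 = 19.74 in total.
Round up → use L = 20 in.

L = 20 in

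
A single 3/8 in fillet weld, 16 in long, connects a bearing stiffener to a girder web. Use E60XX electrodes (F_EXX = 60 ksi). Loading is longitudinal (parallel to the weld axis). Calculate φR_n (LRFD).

φR_n ≈ 115 kip

Effective throat t_e = 0.707 × 0.375 = 0.2651 in.
Total length L = 16 in; A_we = 0.2651 × 16 = 4.242 in².
F_nw = 0.6 F_EXX = 0.6 × 60 = 36 ksi.
φR_n = 0.75 × 36 × 4.242 = 114.5 kip.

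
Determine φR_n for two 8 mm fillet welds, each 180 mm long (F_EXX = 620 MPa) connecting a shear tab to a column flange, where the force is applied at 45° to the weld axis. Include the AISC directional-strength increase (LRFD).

φR_n ≈ 737 kN

t_e = 0.707 × 8 = 5.656 mm; A_we = 5.656 × 360 = 2036 mm².
Directional factor: 1.0 + 0.5 sin^1.5(45°) = 1.297.
F_nw = 0.6 × 620 × 1.297 = 482.6 MPa.
φR_n = 0.75 × 482.6 × 2036 × 10⁻³ = 737 kN.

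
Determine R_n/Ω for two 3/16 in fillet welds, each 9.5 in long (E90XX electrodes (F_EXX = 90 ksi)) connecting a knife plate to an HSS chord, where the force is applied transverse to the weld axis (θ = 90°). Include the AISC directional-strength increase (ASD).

R_n/Ω ≈ 102 kips

t_e = 0.707 × 0.1875 = 0.1326 in; A_we = 0.1326 × 19 = 2.519 in².
Directional factor: 1.0 + 0.5 sin^1.5(90°) = 1.5.
F_nw = 0.6 × 90 × 1.5 = 81 ksi.
R_n/Ω = (81 × 2.519) / 2.0 = 102 kips.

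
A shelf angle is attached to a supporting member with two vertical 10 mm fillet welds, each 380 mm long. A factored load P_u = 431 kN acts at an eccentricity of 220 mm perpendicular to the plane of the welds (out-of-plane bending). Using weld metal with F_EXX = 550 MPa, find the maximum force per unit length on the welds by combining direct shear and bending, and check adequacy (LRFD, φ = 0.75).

L_w = 2 × 380 = 760 mm; section modulus (unit throat) S = 2 × L²/6 = 48130 mm².
Direct shear f_v = P/L_w = 431×10³/760 = 567.1 N/mm.
Moment M = P × e = 431×10³ × 220 = 94820000 N·mm; bending f_b = M/S = 1970 N/mm.
f_max = √(f_v² + f_b²) = √(567.1² + 1970²) = 2050 N/mm.
φr_n = 0.75 × 0.6 × 550 × (0.707 × 10) = 1750 N/mm → NOT adequate.

f_max ≈ 2050 N/mm; NOT adequate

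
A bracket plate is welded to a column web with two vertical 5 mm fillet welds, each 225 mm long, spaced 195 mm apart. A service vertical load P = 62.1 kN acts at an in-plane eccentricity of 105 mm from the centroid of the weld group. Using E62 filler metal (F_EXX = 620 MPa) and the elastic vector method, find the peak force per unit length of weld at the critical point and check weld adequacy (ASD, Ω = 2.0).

f_max ≈ 269 N/mm; adequate

Total weld length L_w = 450 mm. Treat welds as unit-width lines.
Polar moment about centroid: J = 2[d³/12 + d(b/2)²] = 2[225³/12 + 225×97.5²] = 6176000 mm³.
Direct shear f_v = P/L_w = 62.1×10³ / 450 = 138 N/mm (vertical).
Torsion M = P·e = 62.1×10³ × 105 = 6520500 N·mm.
Critical point at (x, y) = (97.5, 112.5) from centroid. f_tx = M·y/J = 118.8 N/mm; f_ty = M·x/J = 102.9 N/mm.
Resultant f_max = √[f_tx² + (f_v + f_ty)²] = √[118.8² + (138 + 102.9)²] = 268.6 N/mm.
Capacity per unit length: r_n/Ω = (1/2.0) × 0.6 × 620 × (0.707 × 5) = 657.5 N/mm.
268.6 ≤ 657.5 → adequate.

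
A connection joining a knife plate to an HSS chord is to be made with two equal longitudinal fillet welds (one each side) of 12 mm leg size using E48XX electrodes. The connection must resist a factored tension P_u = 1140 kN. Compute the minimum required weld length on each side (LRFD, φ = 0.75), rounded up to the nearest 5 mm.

L = 315 mm on each side

E48XX → F_EXX = 480 MPa.
Throat t_e = 0.707 × 12 = 8.484 mm.
φr_n = 0.75 × 0.6 × 480 × 8.484 × 10⁻³ = 1.833 kN/mm.
L_req = P_u / φr_n = 1140 / 1.833 = 622.1 mm total.
Per side: 622.1 / 2 = 311 mm.
Round up → use L = 315 mm on each side.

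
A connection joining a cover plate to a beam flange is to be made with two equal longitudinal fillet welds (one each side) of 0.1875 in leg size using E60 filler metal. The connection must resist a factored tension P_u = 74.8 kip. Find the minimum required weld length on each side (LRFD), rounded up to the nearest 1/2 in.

E60XX → F_EXX = 60 ksi.
Throat t_e = 0.707 × 0.1875 = 0.1326 in.
φr_n = 0.75 × 0.6 × 60 × 0.1326 = 3.579 kip/in.
L_req = P_u / φr_n = 74.8 / 3.579 = 20.9 in total.
Per side: 20.9 / 2 = 10.45 in.
Round up → use L = 10.5 in on each side.

L = 10.5 in on each side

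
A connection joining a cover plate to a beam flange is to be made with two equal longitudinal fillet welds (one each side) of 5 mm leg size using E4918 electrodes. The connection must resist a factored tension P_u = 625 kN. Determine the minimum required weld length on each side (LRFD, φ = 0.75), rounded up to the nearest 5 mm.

E49XX → F_EXX = 490 MPa.
Throat t_e = 0.707 × 5 = 3.535 mm.
φr_n = 0.75 × 0.6 × 490 × 3.535 × 10⁻³ = 0.7795 kN/mm.
L_req = P_u / φr_n = 625 / 0.7795 = 801.8 mm total.
Per side: 801.8 / 2 = 400.9 mm.
Round up → use L = 405 mm on each side.

L = 405 mm on each side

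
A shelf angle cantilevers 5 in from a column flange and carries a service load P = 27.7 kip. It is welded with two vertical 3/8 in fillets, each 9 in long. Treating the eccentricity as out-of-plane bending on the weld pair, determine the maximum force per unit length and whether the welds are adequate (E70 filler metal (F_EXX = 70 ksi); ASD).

L_w = 2 × 9 = 18 in; section modulus (unit throat) S = 2 × L²/6 = 27 in².
Direct shear f_v = P/L_w = 27.7/18 = 1.539 kip/in.
Moment M = P × e = 27.7 × 5 = 138.5 kip·in; bending f_b = M/S = 5.13 kip/in.
f_max = √(f_v² + f_b²) = √(1.539² + 5.13²) = 5.355 kip/in.
r_n/Ω = (1/2.0) × 0.6 × 70 × (0.707 × 0.375) = 5.568 kip/in → adequate.

f_max ≈ 5.36 kip/in; adequate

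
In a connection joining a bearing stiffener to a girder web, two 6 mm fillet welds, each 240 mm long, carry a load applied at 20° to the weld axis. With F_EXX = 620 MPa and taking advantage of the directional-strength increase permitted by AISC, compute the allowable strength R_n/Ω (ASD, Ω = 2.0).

t_e = 0.707 × 6 = 4.242 mm; A_we = 4.242 × 480 = 2036 mm².
Directional factor: 1.0 + 0.5 sin^1.5(20°) = 1.1.
F_nw = 0.6 × 620 × 1.1 = 409.2 MPa.
R_n/Ω = (409.2 × 2036) / 2.0 × 10⁻³ = 416.6 kN.

R_n/Ω ≈ 417 kN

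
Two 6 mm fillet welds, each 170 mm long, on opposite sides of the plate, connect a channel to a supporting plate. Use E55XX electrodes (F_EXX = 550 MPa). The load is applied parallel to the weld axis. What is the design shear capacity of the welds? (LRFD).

φR_n ≈ 357 kN

Effective throat t_e = 0.707 × 6 = 4.242 mm.
Total length L = 340 mm; A_we = 4.242 × 340 = 1442 mm².
F_nw = 0.6 F_EXX = 0.6 × 550 = 330 MPa.
φR_n = 0.75 × 330 × 1442 × 10⁻³ = 357 kN.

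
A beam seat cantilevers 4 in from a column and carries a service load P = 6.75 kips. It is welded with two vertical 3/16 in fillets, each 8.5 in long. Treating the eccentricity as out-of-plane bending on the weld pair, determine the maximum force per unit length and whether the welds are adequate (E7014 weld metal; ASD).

E70XX → F_EXX = 70 ksi.
L_w = 2 × 8.5 = 17 in; section modulus (unit throat) S = 2 × L²/6 = 24.08 in².
Direct shear f_v = P/L_w = 6.75/17 = 0.3971 kip/in.
Moment M = P × e = 6.75 × 4 = 27 kip·in; bending f_b = M/S = 1.121 kip/in.
f_max = √(f_v² + f_b²) = √(0.3971² + 1.121²) = 1.189 kip/in.
r_n/Ω = (1/2.0) × 0.6 × 70 × (0.707 × 0.1875) = 2.784 kip/in → adequate.

f_max ≈ 1.19 kip/in; adequate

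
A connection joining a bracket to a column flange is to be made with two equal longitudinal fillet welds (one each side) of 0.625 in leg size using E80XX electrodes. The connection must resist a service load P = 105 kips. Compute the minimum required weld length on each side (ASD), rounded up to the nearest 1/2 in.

E80XX → F_EXX = 80 ksi.
Throat t_e = 0.707 × 0.625 = 0.4419 in.
r_n/Ω = (0.6 × 80 × 0.4419) / 2.0 = 10.6 kip/in.
L_req = P / (r_n/Ω) = 105 / 10.6 = 9.901 in total.
Per side: 9.901 / 2 = 4.95 in.
Round up → use L = 5 in on each side.

L = 5 in on each side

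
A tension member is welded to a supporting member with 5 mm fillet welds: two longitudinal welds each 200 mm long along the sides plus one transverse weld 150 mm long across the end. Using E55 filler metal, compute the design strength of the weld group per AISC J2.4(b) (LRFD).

φR_n ≈ 494 kN

E55XX → F_EXX = 550 MPa.
t_e = 0.707 × 5 = 3.535 mm.
R_nwl = 0.6 × 550 × 3.535 × 400 × 10⁻³ = 466.6 kN (longitudinal, 2 welds).
R_nwt = 0.6 × 550 × 3.535 × 150 × 10⁻³ = 175 kN (transverse, base value).
(i) R_nwl + R_nwt = 641.6 kN; (ii) 0.85 R_nwl + 1.5 R_nwt = 659.1 kN.
R_n = max = 659.1 kN [governs: (ii)]; φR_n = 494.3 kN.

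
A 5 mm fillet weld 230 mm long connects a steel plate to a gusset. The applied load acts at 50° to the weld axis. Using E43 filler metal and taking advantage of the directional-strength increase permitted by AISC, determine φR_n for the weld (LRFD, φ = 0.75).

E43XX → F_EXX = 430 MPa.
t_e = 0.707 × 5 = 3.535 mm; A_we = 3.535 × 230 = 813 mm².
Directional factor: 1.0 + 0.5 sin^1.5(50°) = 1.335.
F_nw = 0.6 × 430 × 1.335 = 344.5 MPa.
φR_n = 0.75 × 344.5 × 813 × 10⁻³ = 210.1 kN.

φR_n ≈ 210 kN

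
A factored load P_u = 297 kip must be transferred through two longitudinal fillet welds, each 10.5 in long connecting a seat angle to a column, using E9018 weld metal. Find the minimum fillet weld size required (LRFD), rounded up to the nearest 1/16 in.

w = 1/2 in

E90XX → F_EXX = 90 ksi.
Total weld length L = 21 in.
Required throat t_e = P_u / (φ × 0.6 F_EXX × L) = 297 / (0.75 × 0.6 × 90 × 21) = 0.3492 in.
Required leg w = t_e / 0.707 = 0.4939 in → use 1/2 in.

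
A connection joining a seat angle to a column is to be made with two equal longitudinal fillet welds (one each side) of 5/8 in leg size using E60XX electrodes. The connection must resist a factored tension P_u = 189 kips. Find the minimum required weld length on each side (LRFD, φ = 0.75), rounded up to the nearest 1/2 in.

E60XX → F_EXX = 60 ksi.
Throat t_e = 0.707 × 0.625 = 0.4419 in.
φr_n = 0.75 × 0.6 × 60 × 0.4419 = 11.93 kips/in.
L_req = P_u / φr_n = 189 / 11.93 = 15.84 in total.
Per side: 15.84 / 2 = 7.921 in.
Round up → use L = 8 in on each side.

L = 8 in on each side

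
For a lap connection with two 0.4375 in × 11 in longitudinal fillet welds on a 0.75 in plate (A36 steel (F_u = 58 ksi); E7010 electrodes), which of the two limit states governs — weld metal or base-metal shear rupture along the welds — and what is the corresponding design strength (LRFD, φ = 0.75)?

E70XX → F_EXX = 70 ksi.
t_e = 0.707 × 0.4375 = 0.3093 in; L = 22 in.
Weld metal: φR_n = 0.75 × 0.6 × 70 × 0.3093 × 22 = 214.4 kip.
Base metal (shear rupture): φR_n = 0.75 × 0.6 × 58 × 0.75 × 22 = 430.6 kip.
Governing: weld metal.

φR_n ≈ 214 kip (weld metal governs)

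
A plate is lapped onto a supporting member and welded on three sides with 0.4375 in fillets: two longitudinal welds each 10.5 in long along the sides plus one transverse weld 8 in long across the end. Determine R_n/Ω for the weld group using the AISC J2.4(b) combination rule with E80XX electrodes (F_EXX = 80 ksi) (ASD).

R_n/Ω ≈ 222 kips

t_e = 0.707 × 0.4375 = 0.3093 in.
R_nwl = 0.6 × 80 × 0.3093 × 21 = 311.8 kips (longitudinal, 2 welds).
R_nwt = 0.6 × 80 × 0.3093 × 8 = 118.8 kips (transverse, base value).
(i) R_nwl + R_nwt = 430.6 kips; (ii) 0.85 R_nwl + 1.5 R_nwt = 443.2 kips.
R_n = max = 443.2 kips [governs: (ii)]; R_n/Ω = 221.6 kips.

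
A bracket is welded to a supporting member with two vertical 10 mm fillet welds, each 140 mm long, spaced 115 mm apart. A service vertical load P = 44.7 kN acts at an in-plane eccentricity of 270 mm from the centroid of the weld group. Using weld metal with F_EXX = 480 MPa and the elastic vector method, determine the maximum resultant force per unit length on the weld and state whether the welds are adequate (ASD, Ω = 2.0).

f_max ≈ 900 N/mm; adequate

Total weld length L_w = 280 mm. Treat welds as unit-width lines.
Polar moment about centroid: J = 2[d³/12 + d(b/2)²] = 2[140³/12 + 140×57.5²] = 1383000 mm³.
Direct shear f_v = P/L_w = 44.7×10³ / 280 = 159.6 N/mm (vertical).
Torsion M = P·e = 44.7×10³ × 270 = 12069000 N·mm.
Critical point at (x, y) = (57.5, 70) from centroid. f_tx = M·y/J = 610.8 N/mm; f_ty = M·x/J = 501.8 N/mm.
Resultant f_max = √[f_tx² + (f_v + f_ty)²] = √[610.8² + (159.6 + 501.8)²] = 900.3 N/mm.
Capacity per unit length: r_n/Ω = (1/2.0) × 0.6 × 480 × (0.707 × 10) = 1018 N/mm.
900.3 ≤ 1018 → adequate.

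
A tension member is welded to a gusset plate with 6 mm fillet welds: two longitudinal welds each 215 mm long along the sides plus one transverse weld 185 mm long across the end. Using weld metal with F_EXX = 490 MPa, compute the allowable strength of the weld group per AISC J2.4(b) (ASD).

t_e = 0.707 × 6 = 4.242 mm.
R_nwl = 0.6 × 490 × 4.242 × 430 × 10⁻³ = 536.3 kN (longitudinal, 2 welds).
R_nwt = 0.6 × 490 × 4.242 × 185 × 10⁻³ = 230.7 kN (transverse, base value).
(i) R_nwl + R_nwt = 767 kN; (ii) 0.85 R_nwl + 1.5 R_nwt = 801.9 kN.
R_n = max = 801.9 kN [governs: (ii)]; R_n/Ω = 401 kN.

R_n/Ω ≈ 401 kN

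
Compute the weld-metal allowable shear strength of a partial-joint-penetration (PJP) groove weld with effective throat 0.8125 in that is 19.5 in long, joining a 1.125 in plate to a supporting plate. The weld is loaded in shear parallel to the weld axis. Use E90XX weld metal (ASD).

R_n/Ω ≈ 428 kip

E90XX → F_EXX = 90 ksi.
Effective throat (given) t_e = 0.8125 in.
A_we = 0.8125 × 19.5 = 15.84 in².
F_nw = 0.6 F_EXX = 54 ksi.
R_n/Ω = (54 × 15.84) / 2.0 = 427.8 kip.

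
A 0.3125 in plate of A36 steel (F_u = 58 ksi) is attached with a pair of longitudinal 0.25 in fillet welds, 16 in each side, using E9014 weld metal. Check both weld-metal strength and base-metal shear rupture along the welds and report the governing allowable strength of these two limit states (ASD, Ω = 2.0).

E90XX → F_EXX = 90 ksi.
t_e = 0.707 × 0.25 = 0.1767 in; L = 32 in.
Weld metal: R_n/Ω = (1/2.0) × 0.6 × 90 × 0.1767 × 32 = 152.7 kip.
Base metal (shear rupture): R_n/Ω = (1/2.0) × 0.6 × 58 × 0.3125 × 32 = 174 kip.
Governing: weld metal.

R_n/Ω ≈ 153 kip (weld metal governs)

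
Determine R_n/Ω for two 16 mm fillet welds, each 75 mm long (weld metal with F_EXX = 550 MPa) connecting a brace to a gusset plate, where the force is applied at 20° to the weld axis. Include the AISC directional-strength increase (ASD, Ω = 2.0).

t_e = 0.707 × 16 = 11.31 mm; A_we = 11.31 × 150 = 1697 mm².
Directional factor: 1.0 + 0.5 sin^1.5(20°) = 1.1.
F_nw = 0.6 × 550 × 1.1 = 363 MPa.
R_n/Ω = (363 × 1697) / 2.0 × 10⁻³ = 308 kN.

R_n/Ω ≈ 308 kN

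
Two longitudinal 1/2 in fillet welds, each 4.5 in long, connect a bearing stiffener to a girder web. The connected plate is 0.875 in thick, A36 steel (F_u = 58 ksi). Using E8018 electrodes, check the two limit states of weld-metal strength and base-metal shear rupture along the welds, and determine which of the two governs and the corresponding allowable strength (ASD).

E80XX → F_EXX = 80 ksi.
t_e = 0.707 × 0.5 = 0.3535 in; L = 9 in.
Weld metal: R_n/Ω = (1/2.0) × 0.6 × 80 × 0.3535 × 9 = 76.36 kip.
Base metal (shear rupture): R_n/Ω = (1/2.0) × 0.6 × 58 × 0.875 × 9 = 137 kip.
Governing: weld metal.

R_n/Ω ≈ 76.4 kip (weld metal governs)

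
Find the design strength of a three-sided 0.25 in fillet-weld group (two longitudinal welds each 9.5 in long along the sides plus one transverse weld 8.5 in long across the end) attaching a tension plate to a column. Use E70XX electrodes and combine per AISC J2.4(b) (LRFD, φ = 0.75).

E70XX → F_EXX = 70 ksi.
t_e = 0.707 × 0.25 = 0.1767 in.
R_nwl = 0.6 × 70 × 0.1767 × 19 = 141 kip (longitudinal, 2 welds).
R_nwt = 0.6 × 70 × 0.1767 × 8.5 = 63.1 kip (transverse, base value).
(i) R_nwl + R_nwt = 204.1 kip; (ii) 0.85 R_nwl + 1.5 R_nwt = 214.5 kip.
R_n = max = 214.5 kip [governs: (ii)]; φR_n = 160.9 kip.

φR_n ≈ 161 kip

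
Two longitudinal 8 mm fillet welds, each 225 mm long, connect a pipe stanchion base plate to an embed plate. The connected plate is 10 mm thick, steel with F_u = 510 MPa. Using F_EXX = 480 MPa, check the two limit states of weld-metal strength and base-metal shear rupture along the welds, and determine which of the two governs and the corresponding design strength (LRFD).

φR_n ≈ 550 kN (weld metal governs)

t_e = 0.707 × 8 = 5.656 mm; L = 450 mm.
Weld metal: φR_n = 0.75 × 0.6 × 480 × 5.656 × 450 × 10⁻³ = 549.8 kN.
Base metal (shear rupture): φR_n = 0.75 × 0.6 × 510 × 10 × 450 × 10⁻³ = 1033 kN.
Governing: weld metal.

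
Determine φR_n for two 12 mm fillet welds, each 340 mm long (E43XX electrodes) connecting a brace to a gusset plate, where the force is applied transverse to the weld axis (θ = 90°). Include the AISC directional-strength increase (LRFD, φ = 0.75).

E43XX → F_EXX = 430 MPa.
t_e = 0.707 × 12 = 8.484 mm; A_we = 8.484 × 680 = 5769 mm².
Directional factor: 1.0 + 0.5 sin^1.5(90°) = 1.5.
F_nw = 0.6 × 430 × 1.5 = 387 MPa.
φR_n = 0.75 × 387 × 5769 × 10⁻³ = 1674 kN.

φR_n ≈ 1670 kN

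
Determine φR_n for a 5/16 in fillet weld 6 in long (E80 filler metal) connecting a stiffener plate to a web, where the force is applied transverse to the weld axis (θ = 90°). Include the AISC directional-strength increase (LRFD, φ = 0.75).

φR_n ≈ 71.6 kips

E80XX → F_EXX = 80 ksi.
t_e = 0.707 × 0.3125 = 0.2209 in; A_we = 0.2209 × 6 = 1.326 in².
Directional factor: 1.0 + 0.5 sin^1.5(90°) = 1.5.
F_nw = 0.6 × 80 × 1.5 = 72 ksi.
φR_n = 0.75 × 72 × 1.326 = 71.58 kips.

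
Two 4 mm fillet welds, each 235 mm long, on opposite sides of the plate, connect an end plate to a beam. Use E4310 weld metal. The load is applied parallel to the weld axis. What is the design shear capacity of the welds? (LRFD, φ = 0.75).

φR_n ≈ 257 kN

E43XX → F_EXX = 430 MPa.
Effective throat t_e = 0.707 × 4 = 2.828 mm.
Total length L = 470 mm; A_we = 2.828 × 470 = 1329 mm².
F_nw = 0.6 F_EXX = 0.6 × 430 = 258 MPa.
φR_n = 0.75 × 258 × 1329 × 10⁻³ = 257.2 kN.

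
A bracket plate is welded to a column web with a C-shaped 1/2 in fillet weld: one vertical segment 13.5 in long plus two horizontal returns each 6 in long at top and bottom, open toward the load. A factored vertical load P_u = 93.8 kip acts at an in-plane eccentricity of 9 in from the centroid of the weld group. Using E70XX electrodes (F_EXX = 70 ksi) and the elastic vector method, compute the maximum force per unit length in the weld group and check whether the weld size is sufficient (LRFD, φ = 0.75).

Total weld length L_w = 25.5 in. Treat welds as unit-width lines.
Centroid: x̄ = 2×6×3 / 25.5 = 1.412 in from the vertical weld.
Polar moment about centroid: J = I_x + I_y = [13.5³/12 + 2×6×6.75²] + [13.5×1.412² + 2(6³/12 + 6×1.588²)] = 845 in³.
Direct shear f_v = P/L_w = 93.8 / 25.5 = 3.678 kip/in (vertical).
Torsion M = P·e = 93.8 × 9 = 844.2 kip·in.
Critical point at (x, y) = (4.588, 6.75) from centroid. f_tx = M·y/J = 6.744 kip/in; f_ty = M·x/J = 4.584 kip/in.
Resultant f_max = √[f_tx² + (f_v + f_ty)²] = √[6.744² + (3.678 + 4.584)²] = 10.67 kip/in.
Capacity per unit length: φr_n = 0.75 × 0.6 × 70 × (0.707 × 0.5) = 11.14 kip/in.
10.67 ≤ 11.14 → adequate.

f_max ≈ 10.7 kip/in; adequate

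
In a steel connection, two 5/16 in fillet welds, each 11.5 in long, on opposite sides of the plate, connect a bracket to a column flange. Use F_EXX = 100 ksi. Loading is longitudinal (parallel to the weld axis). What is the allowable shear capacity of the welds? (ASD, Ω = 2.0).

Effective throat t_e = 0.707 × 0.3125 = 0.2209 in.
Total length L = 23 in; A_we = 0.2209 × 23 = 5.082 in².
F_nw = 0.6 F_EXX = 0.6 × 100 = 60 ksi.
R_n = 60 × 5.082 = 304.9 kips; R_n/Ω = 304.9/2.0 = 152.4 kips.

R_n/Ω ≈ 152 kips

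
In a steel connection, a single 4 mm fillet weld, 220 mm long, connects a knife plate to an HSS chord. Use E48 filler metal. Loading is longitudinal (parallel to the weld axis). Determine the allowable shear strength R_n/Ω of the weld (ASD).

E48XX → F_EXX = 480 MPa.
Effective throat t_e = 0.707 × 4 = 2.828 mm.
Total length L = 220 mm; A_we = 2.828 × 220 = 622.2 mm².
F_nw = 0.6 F_EXX = 0.6 × 480 = 288 MPa.
R_n = 288 × 622.2 × 10⁻³ = 179.2 kN; R_n/Ω = 179.2/2.0 = 89.59 kN.

R_n/Ω ≈ 89.6 kN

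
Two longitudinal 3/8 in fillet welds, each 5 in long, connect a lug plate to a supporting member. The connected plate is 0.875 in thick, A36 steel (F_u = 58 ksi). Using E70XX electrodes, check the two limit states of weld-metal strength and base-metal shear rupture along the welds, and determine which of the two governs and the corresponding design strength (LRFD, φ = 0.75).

φR_n ≈ 83.5 kips (weld metal governs)

E70XX → F_EXX = 70 ksi.
t_e = 0.707 × 0.375 = 0.2651 in; L = 10 in.
Weld metal: φR_n = 0.75 × 0.6 × 70 × 0.2651 × 10 = 83.51 kips.
Base metal (shear rupture): φR_n = 0.75 × 0.6 × 58 × 0.875 × 10 = 228.4 kips.
Governing: weld metal.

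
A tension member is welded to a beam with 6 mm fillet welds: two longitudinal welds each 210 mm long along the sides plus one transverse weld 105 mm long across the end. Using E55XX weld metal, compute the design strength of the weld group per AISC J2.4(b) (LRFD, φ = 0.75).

E55XX → F_EXX = 550 MPa.
t_e = 0.707 × 6 = 4.242 mm.
R_nwl = 0.6 × 550 × 4.242 × 420 × 10⁻³ = 587.9 kN (longitudinal, 2 welds).
R_nwt = 0.6 × 550 × 4.242 × 105 × 10⁻³ = 147 kN (transverse, base value).
(i) R_nwl + R_nwt = 734.9 kN; (ii) 0.85 R_nwl + 1.5 R_nwt = 720.2 kN.
R_n = max = 734.9 kN [governs: (i)]; φR_n = 551.2 kN.

φR_n ≈ 551 kN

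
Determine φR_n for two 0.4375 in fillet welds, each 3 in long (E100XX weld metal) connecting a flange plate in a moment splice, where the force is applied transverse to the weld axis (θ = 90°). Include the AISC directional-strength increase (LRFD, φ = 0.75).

φR_n ≈ 125 kip

E100XX → F_EXX = 100 ksi.
t_e = 0.707 × 0.4375 = 0.3093 in; A_we = 0.3093 × 6 = 1.856 in².
Directional factor: 1.0 + 0.5 sin^1.5(90°) = 1.5.
F_nw = 0.6 × 100 × 1.5 = 90 ksi.
φR_n = 0.75 × 90 × 1.856 = 125.3 kip.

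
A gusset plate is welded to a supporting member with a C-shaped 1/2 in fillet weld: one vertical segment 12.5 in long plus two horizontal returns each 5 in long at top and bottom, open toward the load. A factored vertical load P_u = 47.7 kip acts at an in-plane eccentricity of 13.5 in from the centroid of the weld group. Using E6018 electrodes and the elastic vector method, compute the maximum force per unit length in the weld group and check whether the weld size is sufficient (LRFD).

E60XX → F_EXX = 60 ksi.
Total weld length L_w = 22.5 in. Treat welds as unit-width lines.
Centroid: x̄ = 2×5×2.5 / 22.5 = 1.111 in from the vertical weld.
Polar moment about centroid: J = I_x + I_y = [12.5³/12 + 2×5×6.25²] + [12.5×1.111² + 2(5³/12 + 5×1.389²)] = 608.9 in³.
Direct shear f_v = P/L_w = 47.7 / 22.5 = 2.12 kip/in (vertical).
Torsion M = P·e = 47.7 × 13.5 = 643.95 kip·in.
Critical point at (x, y) = (3.889, 6.25) from centroid. f_tx = M·y/J = 6.609 kip/in; f_ty = M·x/J = 4.112 kip/in.
Resultant f_max = √[f_tx² + (f_v + f_ty)²] = √[6.609² + (2.12 + 4.112)²] = 9.084 kip/in.
Capacity per unit length: φr_n = 0.75 × 0.6 × 60 × (0.707 × 0.5) = 9.544 kip/in.
9.084 ≤ 9.544 → adequate.

f_max ≈ 9.08 kip/in; adequate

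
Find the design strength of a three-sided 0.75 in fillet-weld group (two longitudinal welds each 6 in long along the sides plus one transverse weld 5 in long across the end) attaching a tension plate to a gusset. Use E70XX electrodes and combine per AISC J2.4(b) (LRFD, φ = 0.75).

φR_n ≈ 296 kip

E70XX → F_EXX = 70 ksi.
t_e = 0.707 × 0.75 = 0.5302 in.
R_nwl = 0.6 × 70 × 0.5302 × 12 = 267.2 kip (longitudinal, 2 welds).
R_nwt = 0.6 × 70 × 0.5302 × 5 = 111.4 kip (transverse, base value).
(i) R_nwl + R_nwt = 378.6 kip; (ii) 0.85 R_nwl + 1.5 R_nwt = 394.2 kip.
R_n = max = 394.2 kip [governs: (ii)]; φR_n = 295.6 kip.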